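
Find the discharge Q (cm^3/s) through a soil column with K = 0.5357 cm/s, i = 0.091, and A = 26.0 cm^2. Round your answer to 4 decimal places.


Step 1: Apply Darcy's law: Q = K * i * A
Step 2: Q = 0.5357 * 0.091 * 26.0
Step 3: Q = 1.2675 cm^3/s

1.2675


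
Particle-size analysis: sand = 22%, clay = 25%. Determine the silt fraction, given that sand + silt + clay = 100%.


Step 1: sand + silt + clay = 100%
Step 2: silt = 100 - sand - clay
Step 3: silt = 100 - 22 - 25
Step 4: silt = 53%

53


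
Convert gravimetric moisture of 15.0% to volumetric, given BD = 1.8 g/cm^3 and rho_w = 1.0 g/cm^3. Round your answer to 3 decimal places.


Step 1: theta = (w / 100) * BD / rho_w
Step 2: theta = (15.0 / 100) * 1.8 / 1.0
Step 3: theta = 0.15 * 1.8
Step 4: theta = 0.27

0.27


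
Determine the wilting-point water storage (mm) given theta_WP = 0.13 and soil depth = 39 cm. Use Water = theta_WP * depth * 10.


Step 1: Water (mm) = theta_WP * depth * 10
Step 2: Water = 0.13 * 39 * 10
Step 3: Water = 50.7 mm

50.7


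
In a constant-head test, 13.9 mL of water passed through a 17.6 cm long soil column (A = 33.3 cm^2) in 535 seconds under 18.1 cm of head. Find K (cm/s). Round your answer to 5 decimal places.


Step 1: K = Q * L / (A * t * h)
Step 2: Numerator = 13.9 * 17.6 = 244.64
Step 3: Denominator = 33.3 * 535 * 18.1 = 322460.55
Step 4: K = 244.64 / 322460.55 = 0.00076 cm/s

0.00076


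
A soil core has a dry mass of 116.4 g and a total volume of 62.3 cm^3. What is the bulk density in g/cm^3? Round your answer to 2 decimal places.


Step 1: Identify the formula: BD = dry mass / volume
Step 2: Substitute values: BD = 116.4 / 62.3
Step 3: BD = 1.87 g/cm^3

1.87


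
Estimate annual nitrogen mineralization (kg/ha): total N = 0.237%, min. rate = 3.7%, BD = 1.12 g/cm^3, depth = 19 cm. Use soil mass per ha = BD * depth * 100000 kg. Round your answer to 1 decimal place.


Step 1: Soil mass per ha = BD * depth * 100000 = 1.12 * 19 * 100000 = 2128000 kg
Step 2: Total N pool = soil mass * N%/100 = 2128000 * 0.237/100 = 5043.36 kg/ha
Step 3: N mineralized = N pool * rate%/100 = 5043.36 * 3.7/100 = 186.6 kg/ha/yr

186.6


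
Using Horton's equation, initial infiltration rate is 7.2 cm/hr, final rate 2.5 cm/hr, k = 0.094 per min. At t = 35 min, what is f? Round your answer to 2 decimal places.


Step 1: f = fc + (f0 - fc) * exp(-k * t)
Step 2: exp(-0.094 * 35) = 0.037254
Step 3: f = 2.5 + (7.2 - 2.5) * 0.037254
Step 4: f = 2.5 + 4.7 * 0.037254
Step 5: f = 2.68 cm/hr

2.68


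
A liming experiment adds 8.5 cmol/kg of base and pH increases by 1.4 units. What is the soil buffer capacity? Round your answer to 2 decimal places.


Step 1: BC = change in base / change in pH
Step 2: BC = 8.5 / 1.4
Step 3: BC = 6.07 cmol/(kg*pH unit)

6.07


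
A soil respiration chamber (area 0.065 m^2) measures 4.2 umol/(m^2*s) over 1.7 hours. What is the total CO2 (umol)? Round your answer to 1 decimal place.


Step 1: Convert time to seconds: 1.7 hr * 3600 = 6120.0 s
Step 2: Total = flux * area * time_s
Step 3: Total = 4.2 * 0.065 * 6120.0
Step 4: Total = 1670.8 umol

1670.8


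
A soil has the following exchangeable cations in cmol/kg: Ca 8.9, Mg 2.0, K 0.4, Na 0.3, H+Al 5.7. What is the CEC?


Step 1: CEC = Ca + Mg + K + Na + (H+Al)
Step 2: CEC = 8.9 + 2.0 + 0.4 + 0.3 + 5.7
Step 3: CEC = 17.3 cmol/kg

17.3


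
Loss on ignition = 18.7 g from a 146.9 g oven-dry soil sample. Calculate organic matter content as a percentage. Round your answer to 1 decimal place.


Step 1: OM% = 100 * LOI / sample mass
Step 2: OM = 100 * 18.7 / 146.9
Step 3: OM = 12.7%

12.7


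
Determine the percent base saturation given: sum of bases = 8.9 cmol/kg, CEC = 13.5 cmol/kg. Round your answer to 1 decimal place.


Step 1: BS = 100 * (sum of bases) / CEC
Step 2: BS = 100 * 8.9 / 13.5
Step 3: BS = 65.9%

65.9


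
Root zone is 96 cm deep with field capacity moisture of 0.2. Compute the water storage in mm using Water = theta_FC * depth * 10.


Step 1: Water (mm) = theta_FC * depth (cm) * 10
Step 2: Water = 0.2 * 96 * 10
Step 3: Water = 192.0 mm

192.0


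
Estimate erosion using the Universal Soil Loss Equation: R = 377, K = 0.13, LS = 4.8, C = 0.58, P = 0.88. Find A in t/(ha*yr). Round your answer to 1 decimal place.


Step 1: A = R * K * LS * C * P
Step 2: R * K = 377 * 0.13 = 49.01
Step 3: (R*K) * LS = 49.01 * 4.8 = 235.248
Step 4: * C * P = 235.248 * 0.58 * 0.88 = 120.1
Step 5: A = 120.1 t/(ha*yr)

120.1


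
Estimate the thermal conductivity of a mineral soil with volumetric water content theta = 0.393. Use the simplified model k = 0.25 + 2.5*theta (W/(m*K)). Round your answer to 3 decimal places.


Step 1: k = 0.25 + 2.5 * theta
Step 2: k = 0.25 + 2.5 * 0.393
Step 3: k = 0.25 + 0.983
Step 4: k = 1.233 W/(m*K)

1.233


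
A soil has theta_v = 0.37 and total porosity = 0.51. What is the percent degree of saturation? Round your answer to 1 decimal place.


Step 1: S = 100 * theta_v / n
Step 2: S = 100 * 0.37 / 0.51
Step 3: S = 72.5%

72.5


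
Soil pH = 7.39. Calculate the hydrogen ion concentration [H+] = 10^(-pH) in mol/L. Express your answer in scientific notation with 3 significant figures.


Step 1: [H+] = 10^(-pH)
Step 2: [H+] = 10^(-7.39)
Step 3: [H+] = 4.07e-08 mol/L

4.07e-08


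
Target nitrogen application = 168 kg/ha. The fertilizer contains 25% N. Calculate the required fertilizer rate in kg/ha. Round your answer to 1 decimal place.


Step 1: Fertilizer rate = target N / (N content / 100)
Step 2: Rate = 168 / (25 / 100)
Step 3: Rate = 168 / 0.25
Step 4: Rate = 672.0 kg/ha

672.0


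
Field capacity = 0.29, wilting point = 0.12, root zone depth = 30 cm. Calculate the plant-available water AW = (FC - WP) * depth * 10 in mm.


Step 1: Available water = (FC - WP) * depth * 10
Step 2: AW = (0.29 - 0.12) * 30 * 10
Step 3: AW = 0.17 * 30 * 10
Step 4: AW = 51.0 mm

51.0


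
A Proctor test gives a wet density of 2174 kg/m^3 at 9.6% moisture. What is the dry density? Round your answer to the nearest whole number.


Step 1: Dry density = wet density / (1 + w/100)
Step 2: Dry density = 2174 / (1 + 9.6/100)
Step 3: Dry density = 2174 / 1.096
Step 4: Dry density = 1984 kg/m^3

1984


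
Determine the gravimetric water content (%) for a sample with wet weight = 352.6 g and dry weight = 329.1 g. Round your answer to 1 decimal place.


Step 1: Water mass = wet - dry = 352.6 - 329.1 = 23.5 g
Step 2: w = 100 * water mass / dry mass
Step 3: w = 100 * 23.5 / 329.1 = 7.1%

7.1


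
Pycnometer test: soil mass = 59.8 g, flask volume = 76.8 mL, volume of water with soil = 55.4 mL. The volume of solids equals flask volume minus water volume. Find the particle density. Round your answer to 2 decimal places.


Step 1: Volume of solids = flask volume - water volume with soil
Step 2: V_solids = 76.8 - 55.4 = 21.4 mL
Step 3: Particle density = mass / V_solids = 59.8 / 21.4 = 2.79 g/cm^3

2.79


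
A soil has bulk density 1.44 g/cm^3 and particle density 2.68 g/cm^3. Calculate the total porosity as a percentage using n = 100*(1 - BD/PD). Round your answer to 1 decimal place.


Step 1: Formula: n = 100 * (1 - BD / PD)
Step 2: n = 100 * (1 - 1.44 / 2.68)
Step 3: n = 100 * (1 - 0.53731)
Step 4: n = 46.3%

46.3


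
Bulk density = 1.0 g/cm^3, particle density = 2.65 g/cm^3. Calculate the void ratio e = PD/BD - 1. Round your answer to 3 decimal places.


Step 1: e = PD / BD - 1
Step 2: e = 2.65 / 1.0 - 1
Step 3: e = 2.65 - 1
Step 4: e = 1.65

1.65


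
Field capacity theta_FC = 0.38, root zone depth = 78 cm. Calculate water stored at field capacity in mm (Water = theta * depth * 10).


Step 1: Water (mm) = theta_FC * depth (cm) * 10
Step 2: Water = 0.38 * 78 * 10
Step 3: Water = 296.4 mm

296.4


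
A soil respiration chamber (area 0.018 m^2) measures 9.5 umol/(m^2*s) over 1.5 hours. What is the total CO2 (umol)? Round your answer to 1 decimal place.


Step 1: Convert time to seconds: 1.5 hr * 3600 = 5400.0 s
Step 2: Total = flux * area * time_s
Step 3: Total = 9.5 * 0.018 * 5400.0
Step 4: Total = 923.4 umol

923.4


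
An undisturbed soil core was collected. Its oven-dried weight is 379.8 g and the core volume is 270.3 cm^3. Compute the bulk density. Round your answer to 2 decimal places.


Step 1: Identify the formula: BD = dry mass / volume
Step 2: Substitute values: BD = 379.8 / 270.3
Step 3: BD = 1.41 g/cm^3

1.41


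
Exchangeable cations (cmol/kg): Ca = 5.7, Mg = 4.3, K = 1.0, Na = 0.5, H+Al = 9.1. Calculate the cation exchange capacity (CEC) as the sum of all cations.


Step 1: CEC = Ca + Mg + K + Na + (H+Al)
Step 2: CEC = 5.7 + 4.3 + 1.0 + 0.5 + 9.1
Step 3: CEC = 20.6 cmol/kg

20.6


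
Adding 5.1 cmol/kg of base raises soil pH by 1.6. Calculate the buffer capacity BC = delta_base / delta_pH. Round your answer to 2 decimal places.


Step 1: BC = change in base / change in pH
Step 2: BC = 5.1 / 1.6
Step 3: BC = 3.19 cmol/(kg*pH unit)

3.19


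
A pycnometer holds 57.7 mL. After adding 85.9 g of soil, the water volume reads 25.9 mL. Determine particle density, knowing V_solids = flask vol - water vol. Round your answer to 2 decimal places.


Step 1: Volume of solids = flask volume - water volume with soil
Step 2: V_solids = 57.7 - 25.9 = 31.8 mL
Step 3: Particle density = mass / V_solids = 85.9 / 31.8 = 2.7 g/cm^3

2.7


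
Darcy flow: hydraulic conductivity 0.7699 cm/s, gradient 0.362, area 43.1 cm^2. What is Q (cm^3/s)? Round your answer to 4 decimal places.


Step 1: Apply Darcy's law: Q = K * i * A
Step 2: Q = 0.7699 * 0.362 * 43.1
Step 3: Q = 12.0121 cm^3/s

12.0121


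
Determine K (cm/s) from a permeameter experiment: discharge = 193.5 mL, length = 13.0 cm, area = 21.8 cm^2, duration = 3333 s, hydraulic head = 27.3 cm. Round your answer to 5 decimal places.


Step 1: K = Q * L / (A * t * h)
Step 2: Numerator = 193.5 * 13.0 = 2515.5
Step 3: Denominator = 21.8 * 3333 * 27.3 = 1983601.62
Step 4: K = 2515.5 / 1983601.62 = 0.00127 cm/s

0.00127


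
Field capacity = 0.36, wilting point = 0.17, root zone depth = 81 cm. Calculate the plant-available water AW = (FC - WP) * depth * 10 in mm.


Step 1: Available water = (FC - WP) * depth * 10
Step 2: AW = (0.36 - 0.17) * 81 * 10
Step 3: AW = 0.19 * 81 * 10
Step 4: AW = 153.9 mm

153.9


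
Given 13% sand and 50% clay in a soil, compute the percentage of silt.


Step 1: sand + silt + clay = 100%
Step 2: silt = 100 - sand - clay
Step 3: silt = 100 - 13 - 50
Step 4: silt = 37%

37


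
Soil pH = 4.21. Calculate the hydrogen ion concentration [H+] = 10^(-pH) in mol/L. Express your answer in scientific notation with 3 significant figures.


Step 1: [H+] = 10^(-pH)
Step 2: [H+] = 10^(-4.21)
Step 3: [H+] = 6.17e-05 mol/L

6.17e-05


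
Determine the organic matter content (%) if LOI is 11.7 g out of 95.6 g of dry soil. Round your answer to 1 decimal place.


Step 1: OM% = 100 * LOI / sample mass
Step 2: OM = 100 * 11.7 / 95.6
Step 3: OM = 12.2%

12.2


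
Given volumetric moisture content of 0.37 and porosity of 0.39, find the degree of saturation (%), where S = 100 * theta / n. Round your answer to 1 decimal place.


Step 1: S = 100 * theta_v / n
Step 2: S = 100 * 0.37 / 0.39
Step 3: S = 94.9%

94.9


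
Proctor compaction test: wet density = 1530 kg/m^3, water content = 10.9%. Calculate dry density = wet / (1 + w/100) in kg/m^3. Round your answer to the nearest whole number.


Step 1: Dry density = wet density / (1 + w/100)
Step 2: Dry density = 1530 / (1 + 10.9/100)
Step 3: Dry density = 1530 / 1.109
Step 4: Dry density = 1380 kg/m^3

1380


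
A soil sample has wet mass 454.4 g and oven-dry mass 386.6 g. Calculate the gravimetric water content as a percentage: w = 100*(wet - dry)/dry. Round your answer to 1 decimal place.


Step 1: Water mass = wet - dry = 454.4 - 386.6 = 67.8 g
Step 2: w = 100 * water mass / dry mass
Step 3: w = 100 * 67.8 / 386.6 = 17.5%

17.5


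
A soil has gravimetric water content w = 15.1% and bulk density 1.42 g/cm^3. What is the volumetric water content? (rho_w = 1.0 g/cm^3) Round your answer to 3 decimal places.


Step 1: theta = (w / 100) * BD / rho_w
Step 2: theta = (15.1 / 100) * 1.42 / 1.0
Step 3: theta = 0.151 * 1.42
Step 4: theta = 0.214

0.214


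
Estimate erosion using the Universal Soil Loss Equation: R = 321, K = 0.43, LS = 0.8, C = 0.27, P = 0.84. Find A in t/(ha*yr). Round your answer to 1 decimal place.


Step 1: A = R * K * LS * C * P
Step 2: R * K = 321 * 0.43 = 138.03
Step 3: (R*K) * LS = 138.03 * 0.8 = 110.424
Step 4: * C * P = 110.424 * 0.27 * 0.84 = 25.0
Step 5: A = 25.0 t/(ha*yr)

25.0


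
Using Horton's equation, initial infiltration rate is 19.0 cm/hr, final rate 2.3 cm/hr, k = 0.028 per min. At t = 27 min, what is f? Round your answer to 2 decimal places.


Step 1: f = fc + (f0 - fc) * exp(-k * t)
Step 2: exp(-0.028 * 27) = 0.469541
Step 3: f = 2.3 + (19.0 - 2.3) * 0.469541
Step 4: f = 2.3 + 16.7 * 0.469541
Step 5: f = 10.14 cm/hr

10.14


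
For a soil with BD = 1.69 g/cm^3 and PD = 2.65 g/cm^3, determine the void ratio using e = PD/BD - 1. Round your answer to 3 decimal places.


Step 1: e = PD / BD - 1
Step 2: e = 2.65 / 1.69 - 1
Step 3: e = 1.56805 - 1
Step 4: e = 0.568

0.568


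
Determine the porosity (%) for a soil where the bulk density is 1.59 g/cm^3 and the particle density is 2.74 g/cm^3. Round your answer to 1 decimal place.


Step 1: Formula: n = 100 * (1 - BD / PD)
Step 2: n = 100 * (1 - 1.59 / 2.74)
Step 3: n = 100 * (1 - 0.58029)
Step 4: n = 42.0%

42.0


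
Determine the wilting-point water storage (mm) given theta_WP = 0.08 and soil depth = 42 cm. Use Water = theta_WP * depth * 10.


Step 1: Water (mm) = theta_WP * depth * 10
Step 2: Water = 0.08 * 42 * 10
Step 3: Water = 33.6 mm

33.6


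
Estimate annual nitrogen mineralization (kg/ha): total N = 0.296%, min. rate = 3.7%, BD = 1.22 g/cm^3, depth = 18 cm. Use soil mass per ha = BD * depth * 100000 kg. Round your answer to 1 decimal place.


Step 1: Soil mass per ha = BD * depth * 100000 = 1.22 * 18 * 100000 = 2196000 kg
Step 2: Total N pool = soil mass * N%/100 = 2196000 * 0.296/100 = 6500.16 kg/ha
Step 3: N mineralized = N pool * rate%/100 = 6500.16 * 3.7/100 = 240.5 kg/ha/yr

240.5


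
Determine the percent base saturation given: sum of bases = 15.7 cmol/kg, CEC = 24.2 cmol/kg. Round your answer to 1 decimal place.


Step 1: BS = 100 * (sum of bases) / CEC
Step 2: BS = 100 * 15.7 / 24.2
Step 3: BS = 64.9%

64.9


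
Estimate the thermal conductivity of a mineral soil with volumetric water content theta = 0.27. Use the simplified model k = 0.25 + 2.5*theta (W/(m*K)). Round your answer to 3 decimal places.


Step 1: k = 0.25 + 2.5 * theta
Step 2: k = 0.25 + 2.5 * 0.27
Step 3: k = 0.25 + 0.675
Step 4: k = 0.925 W/(m*K)

0.925


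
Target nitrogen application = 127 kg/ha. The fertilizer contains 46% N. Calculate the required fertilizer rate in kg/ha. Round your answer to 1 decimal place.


Step 1: Fertilizer rate = target N / (N content / 100)
Step 2: Rate = 127 / (46 / 100)
Step 3: Rate = 127 / 0.46
Step 4: Rate = 276.1 kg/ha

276.1


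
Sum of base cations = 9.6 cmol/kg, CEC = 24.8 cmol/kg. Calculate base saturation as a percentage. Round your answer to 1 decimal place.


Step 1: BS = 100 * (sum of bases) / CEC
Step 2: BS = 100 * 9.6 / 24.8
Step 3: BS = 38.7%

38.7


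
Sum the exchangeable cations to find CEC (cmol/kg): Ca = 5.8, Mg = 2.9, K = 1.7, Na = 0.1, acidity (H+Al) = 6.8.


Step 1: CEC = Ca + Mg + K + Na + (H+Al)
Step 2: CEC = 5.8 + 2.9 + 1.7 + 0.1 + 6.8
Step 3: CEC = 17.3 cmol/kg

17.3


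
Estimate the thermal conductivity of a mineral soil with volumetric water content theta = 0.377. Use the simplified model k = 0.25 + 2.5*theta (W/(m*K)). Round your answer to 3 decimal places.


Step 1: k = 0.25 + 2.5 * theta
Step 2: k = 0.25 + 2.5 * 0.377
Step 3: k = 0.25 + 0.943
Step 4: k = 1.193 W/(m*K)

1.193


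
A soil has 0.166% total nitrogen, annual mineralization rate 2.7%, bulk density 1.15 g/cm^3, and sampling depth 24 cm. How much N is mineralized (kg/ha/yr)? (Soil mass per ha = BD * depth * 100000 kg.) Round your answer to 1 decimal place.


Step 1: Soil mass per ha = BD * depth * 100000 = 1.15 * 24 * 100000 = 2760000 kg
Step 2: Total N pool = soil mass * N%/100 = 2760000 * 0.166/100 = 4581.6 kg/ha
Step 3: N mineralized = N pool * rate%/100 = 4581.6 * 2.7/100 = 123.7 kg/ha/yr

123.7


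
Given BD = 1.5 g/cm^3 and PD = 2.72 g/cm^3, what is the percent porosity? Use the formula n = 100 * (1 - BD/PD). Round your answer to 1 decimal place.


Step 1: Formula: n = 100 * (1 - BD / PD)
Step 2: n = 100 * (1 - 1.5 / 2.72)
Step 3: n = 100 * (1 - 0.55147)
Step 4: n = 44.9%

44.9


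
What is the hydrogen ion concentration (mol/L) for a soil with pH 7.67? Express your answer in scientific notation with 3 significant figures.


Step 1: [H+] = 10^(-pH)
Step 2: [H+] = 10^(-7.67)
Step 3: [H+] = 2.14e-08 mol/L

2.14e-08


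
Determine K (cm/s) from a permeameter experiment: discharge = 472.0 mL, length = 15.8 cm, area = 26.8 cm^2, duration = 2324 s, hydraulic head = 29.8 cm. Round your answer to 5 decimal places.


Step 1: K = Q * L / (A * t * h)
Step 2: Numerator = 472.0 * 15.8 = 7457.6
Step 3: Denominator = 26.8 * 2324 * 29.8 = 1856039.36
Step 4: K = 7457.6 / 1856039.36 = 0.00402 cm/s

0.00402


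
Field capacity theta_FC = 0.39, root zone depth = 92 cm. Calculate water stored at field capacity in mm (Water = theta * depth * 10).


Step 1: Water (mm) = theta_FC * depth (cm) * 10
Step 2: Water = 0.39 * 92 * 10
Step 3: Water = 358.8 mm

358.8


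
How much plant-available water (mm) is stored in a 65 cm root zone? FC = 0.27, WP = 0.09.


Step 1: Available water = (FC - WP) * depth * 10
Step 2: AW = (0.27 - 0.09) * 65 * 10
Step 3: AW = 0.18 * 65 * 10
Step 4: AW = 117.0 mm

117.0


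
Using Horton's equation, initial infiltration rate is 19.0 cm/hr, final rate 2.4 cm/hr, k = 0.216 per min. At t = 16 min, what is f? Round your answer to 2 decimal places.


Step 1: f = fc + (f0 - fc) * exp(-k * t)
Step 2: exp(-0.216 * 16) = 0.031556
Step 3: f = 2.4 + (19.0 - 2.4) * 0.031556
Step 4: f = 2.4 + 16.6 * 0.031556
Step 5: f = 2.92 cm/hr

2.92


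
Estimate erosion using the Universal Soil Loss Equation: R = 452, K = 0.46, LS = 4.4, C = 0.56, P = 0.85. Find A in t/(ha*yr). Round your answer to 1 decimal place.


Step 1: A = R * K * LS * C * P
Step 2: R * K = 452 * 0.46 = 207.92
Step 3: (R*K) * LS = 207.92 * 4.4 = 914.848
Step 4: * C * P = 914.848 * 0.56 * 0.85 = 435.5
Step 5: A = 435.5 t/(ha*yr)

435.5


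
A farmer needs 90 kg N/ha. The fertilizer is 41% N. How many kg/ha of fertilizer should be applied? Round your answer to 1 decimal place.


Step 1: Fertilizer rate = target N / (N content / 100)
Step 2: Rate = 90 / (41 / 100)
Step 3: Rate = 90 / 0.41
Step 4: Rate = 219.5 kg/ha

219.5


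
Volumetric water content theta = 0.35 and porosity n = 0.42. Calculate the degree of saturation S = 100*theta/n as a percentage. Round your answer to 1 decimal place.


Step 1: S = 100 * theta_v / n
Step 2: S = 100 * 0.35 / 0.42
Step 3: S = 83.3%

83.3


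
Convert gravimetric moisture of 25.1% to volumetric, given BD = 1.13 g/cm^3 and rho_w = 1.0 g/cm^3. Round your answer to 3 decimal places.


Step 1: theta = (w / 100) * BD / rho_w
Step 2: theta = (25.1 / 100) * 1.13 / 1.0
Step 3: theta = 0.251 * 1.13
Step 4: theta = 0.284

0.284


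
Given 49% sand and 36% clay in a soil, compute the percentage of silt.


Step 1: sand + silt + clay = 100%
Step 2: silt = 100 - sand - clay
Step 3: silt = 100 - 49 - 36
Step 4: silt = 15%

15


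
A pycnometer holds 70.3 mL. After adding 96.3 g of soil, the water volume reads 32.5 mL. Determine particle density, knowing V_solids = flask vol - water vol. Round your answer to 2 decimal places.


Step 1: Volume of solids = flask volume - water volume with soil
Step 2: V_solids = 70.3 - 32.5 = 37.8 mL
Step 3: Particle density = mass / V_solids = 96.3 / 37.8 = 2.55 g/cm^3

2.55


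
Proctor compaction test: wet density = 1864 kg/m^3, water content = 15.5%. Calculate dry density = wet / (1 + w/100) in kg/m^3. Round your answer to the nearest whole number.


Step 1: Dry density = wet density / (1 + w/100)
Step 2: Dry density = 1864 / (1 + 15.5/100)
Step 3: Dry density = 1864 / 1.155
Step 4: Dry density = 1614 kg/m^3

1614


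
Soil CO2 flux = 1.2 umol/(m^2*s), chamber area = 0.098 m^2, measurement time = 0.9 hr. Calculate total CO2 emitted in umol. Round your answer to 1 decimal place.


Step 1: Convert time to seconds: 0.9 hr * 3600 = 3240.0 s
Step 2: Total = flux * area * time_s
Step 3: Total = 1.2 * 0.098 * 3240.0
Step 4: Total = 381.0 umol

381.0


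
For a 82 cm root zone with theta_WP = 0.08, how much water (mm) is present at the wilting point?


Step 1: Water (mm) = theta_WP * depth * 10
Step 2: Water = 0.08 * 82 * 10
Step 3: Water = 65.6 mm

65.6


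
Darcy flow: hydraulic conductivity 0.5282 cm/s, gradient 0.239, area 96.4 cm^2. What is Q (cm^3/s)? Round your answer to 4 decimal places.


Step 1: Apply Darcy's law: Q = K * i * A
Step 2: Q = 0.5282 * 0.239 * 96.4
Step 3: Q = 12.1695 cm^3/s

12.1695


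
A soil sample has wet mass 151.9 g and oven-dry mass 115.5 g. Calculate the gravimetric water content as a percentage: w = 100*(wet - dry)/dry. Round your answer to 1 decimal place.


Step 1: Water mass = wet - dry = 151.9 - 115.5 = 36.4 g
Step 2: w = 100 * water mass / dry mass
Step 3: w = 100 * 36.4 / 115.5 = 31.5%

31.5


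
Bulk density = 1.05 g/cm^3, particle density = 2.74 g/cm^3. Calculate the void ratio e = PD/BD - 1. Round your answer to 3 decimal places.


Step 1: e = PD / BD - 1
Step 2: e = 2.74 / 1.05 - 1
Step 3: e = 2.60952 - 1
Step 4: e = 1.61

1.61


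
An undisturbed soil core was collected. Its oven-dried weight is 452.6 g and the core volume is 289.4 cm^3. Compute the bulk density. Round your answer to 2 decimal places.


Step 1: Identify the formula: BD = dry mass / volume
Step 2: Substitute values: BD = 452.6 / 289.4
Step 3: BD = 1.56 g/cm^3

1.56


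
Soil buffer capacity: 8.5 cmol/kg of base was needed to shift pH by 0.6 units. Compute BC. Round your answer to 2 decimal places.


Step 1: BC = change in base / change in pH
Step 2: BC = 8.5 / 0.6
Step 3: BC = 14.17 cmol/(kg*pH unit)

14.17


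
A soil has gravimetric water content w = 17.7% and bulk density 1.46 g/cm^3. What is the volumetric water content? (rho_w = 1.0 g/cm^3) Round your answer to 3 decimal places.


Step 1: theta = (w / 100) * BD / rho_w
Step 2: theta = (17.7 / 100) * 1.46 / 1.0
Step 3: theta = 0.177 * 1.46
Step 4: theta = 0.258

0.258


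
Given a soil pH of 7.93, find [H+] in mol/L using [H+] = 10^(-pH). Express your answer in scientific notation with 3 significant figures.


Step 1: [H+] = 10^(-pH)
Step 2: [H+] = 10^(-7.93)
Step 3: [H+] = 1.17e-08 mol/L

1.17e-08


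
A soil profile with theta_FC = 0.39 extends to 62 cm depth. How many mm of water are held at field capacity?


Step 1: Water (mm) = theta_FC * depth (cm) * 10
Step 2: Water = 0.39 * 62 * 10
Step 3: Water = 241.8 mm

241.8


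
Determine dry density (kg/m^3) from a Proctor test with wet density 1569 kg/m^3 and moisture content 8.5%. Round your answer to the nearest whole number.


Step 1: Dry density = wet density / (1 + w/100)
Step 2: Dry density = 1569 / (1 + 8.5/100)
Step 3: Dry density = 1569 / 1.085
Step 4: Dry density = 1446 kg/m^3

1446


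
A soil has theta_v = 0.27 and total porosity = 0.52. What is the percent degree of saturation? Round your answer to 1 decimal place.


Step 1: S = 100 * theta_v / n
Step 2: S = 100 * 0.27 / 0.52
Step 3: S = 51.9%

51.9


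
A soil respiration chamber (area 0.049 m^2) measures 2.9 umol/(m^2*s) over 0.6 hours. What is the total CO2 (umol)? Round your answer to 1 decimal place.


Step 1: Convert time to seconds: 0.6 hr * 3600 = 2160.0 s
Step 2: Total = flux * area * time_s
Step 3: Total = 2.9 * 0.049 * 2160.0
Step 4: Total = 306.9 umol

306.9


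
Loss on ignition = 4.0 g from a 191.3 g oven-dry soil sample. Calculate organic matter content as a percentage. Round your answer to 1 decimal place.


Step 1: OM% = 100 * LOI / sample mass
Step 2: OM = 100 * 4.0 / 191.3
Step 3: OM = 2.1%

2.1


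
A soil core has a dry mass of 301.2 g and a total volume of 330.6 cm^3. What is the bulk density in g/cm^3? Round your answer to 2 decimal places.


Step 1: Identify the formula: BD = dry mass / volume
Step 2: Substitute values: BD = 301.2 / 330.6
Step 3: BD = 0.91 g/cm^3

0.91


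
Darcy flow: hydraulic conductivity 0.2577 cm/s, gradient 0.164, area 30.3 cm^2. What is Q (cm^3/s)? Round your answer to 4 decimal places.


Step 1: Apply Darcy's law: Q = K * i * A
Step 2: Q = 0.2577 * 0.164 * 30.3
Step 3: Q = 1.2806 cm^3/s

1.2806


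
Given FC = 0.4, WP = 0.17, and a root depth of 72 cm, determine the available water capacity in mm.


Step 1: Available water = (FC - WP) * depth * 10
Step 2: AW = (0.4 - 0.17) * 72 * 10
Step 3: AW = 0.23 * 72 * 10
Step 4: AW = 165.6 mm

165.6


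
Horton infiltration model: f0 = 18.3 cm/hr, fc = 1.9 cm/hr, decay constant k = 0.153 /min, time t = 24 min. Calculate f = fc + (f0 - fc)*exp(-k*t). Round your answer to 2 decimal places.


Step 1: f = fc + (f0 - fc) * exp(-k * t)
Step 2: exp(-0.153 * 24) = 0.025426
Step 3: f = 1.9 + (18.3 - 1.9) * 0.025426
Step 4: f = 1.9 + 16.4 * 0.025426
Step 5: f = 2.32 cm/hr

2.32


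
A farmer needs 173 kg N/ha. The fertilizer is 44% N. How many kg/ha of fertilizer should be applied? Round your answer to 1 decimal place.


Step 1: Fertilizer rate = target N / (N content / 100)
Step 2: Rate = 173 / (44 / 100)
Step 3: Rate = 173 / 0.44
Step 4: Rate = 393.2 kg/ha

393.2


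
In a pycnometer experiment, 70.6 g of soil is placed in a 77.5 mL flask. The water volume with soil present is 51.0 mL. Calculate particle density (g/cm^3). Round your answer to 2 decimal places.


Step 1: Volume of solids = flask volume - water volume with soil
Step 2: V_solids = 77.5 - 51.0 = 26.5 mL
Step 3: Particle density = mass / V_solids = 70.6 / 26.5 = 2.66 g/cm^3

2.66


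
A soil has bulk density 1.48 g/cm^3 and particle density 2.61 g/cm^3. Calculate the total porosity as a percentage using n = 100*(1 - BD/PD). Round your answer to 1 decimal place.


Step 1: Formula: n = 100 * (1 - BD / PD)
Step 2: n = 100 * (1 - 1.48 / 2.61)
Step 3: n = 100 * (1 - 0.56705)
Step 4: n = 43.3%

43.3


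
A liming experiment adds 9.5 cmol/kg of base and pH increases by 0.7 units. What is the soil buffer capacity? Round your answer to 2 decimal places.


Step 1: BC = change in base / change in pH
Step 2: BC = 9.5 / 0.7
Step 3: BC = 13.57 cmol/(kg*pH unit)

13.57


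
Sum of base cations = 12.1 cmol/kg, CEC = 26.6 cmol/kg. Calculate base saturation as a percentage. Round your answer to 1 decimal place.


Step 1: BS = 100 * (sum of bases) / CEC
Step 2: BS = 100 * 12.1 / 26.6
Step 3: BS = 45.5%

45.5


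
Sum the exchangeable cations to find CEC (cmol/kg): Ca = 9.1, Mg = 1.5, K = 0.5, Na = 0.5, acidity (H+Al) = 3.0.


Step 1: CEC = Ca + Mg + K + Na + (H+Al)
Step 2: CEC = 9.1 + 1.5 + 0.5 + 0.5 + 3.0
Step 3: CEC = 14.6 cmol/kg

14.6


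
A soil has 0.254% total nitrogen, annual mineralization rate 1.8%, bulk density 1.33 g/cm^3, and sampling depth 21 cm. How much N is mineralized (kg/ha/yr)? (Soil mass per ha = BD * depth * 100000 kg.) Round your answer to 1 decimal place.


Step 1: Soil mass per ha = BD * depth * 100000 = 1.33 * 21 * 100000 = 2793000 kg
Step 2: Total N pool = soil mass * N%/100 = 2793000 * 0.254/100 = 7094.22 kg/ha
Step 3: N mineralized = N pool * rate%/100 = 7094.22 * 1.8/100 = 127.7 kg/ha/yr

127.7


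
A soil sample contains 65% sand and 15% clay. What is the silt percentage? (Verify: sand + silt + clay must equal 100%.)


Step 1: sand + silt + clay = 100%
Step 2: silt = 100 - sand - clay
Step 3: silt = 100 - 65 - 15
Step 4: silt = 20%

20


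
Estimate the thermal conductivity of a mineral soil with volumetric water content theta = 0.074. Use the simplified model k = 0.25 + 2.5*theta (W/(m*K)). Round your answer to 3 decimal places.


Step 1: k = 0.25 + 2.5 * theta
Step 2: k = 0.25 + 2.5 * 0.074
Step 3: k = 0.25 + 0.185
Step 4: k = 0.435 W/(m*K)

0.435


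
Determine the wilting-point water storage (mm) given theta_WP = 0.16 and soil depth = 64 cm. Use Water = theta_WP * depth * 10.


Step 1: Water (mm) = theta_WP * depth * 10
Step 2: Water = 0.16 * 64 * 10
Step 3: Water = 102.4 mm

102.4


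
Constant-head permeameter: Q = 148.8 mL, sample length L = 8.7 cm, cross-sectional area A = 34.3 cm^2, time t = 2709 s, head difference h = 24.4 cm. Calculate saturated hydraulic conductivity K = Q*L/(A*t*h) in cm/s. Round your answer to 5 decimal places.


Step 1: K = Q * L / (A * t * h)
Step 2: Numerator = 148.8 * 8.7 = 1294.56
Step 3: Denominator = 34.3 * 2709 * 24.4 = 2267216.28
Step 4: K = 1294.56 / 2267216.28 = 0.00057 cm/s

0.00057


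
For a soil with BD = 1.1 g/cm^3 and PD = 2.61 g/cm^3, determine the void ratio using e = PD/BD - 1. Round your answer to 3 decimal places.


Step 1: e = PD / BD - 1
Step 2: e = 2.61 / 1.1 - 1
Step 3: e = 2.37273 - 1
Step 4: e = 1.373

1.373


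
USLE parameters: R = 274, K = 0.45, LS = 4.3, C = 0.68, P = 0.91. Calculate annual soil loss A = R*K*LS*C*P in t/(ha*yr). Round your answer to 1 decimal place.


Step 1: A = R * K * LS * C * P
Step 2: R * K = 274 * 0.45 = 123.3
Step 3: (R*K) * LS = 123.3 * 4.3 = 530.19
Step 4: * C * P = 530.19 * 0.68 * 0.91 = 328.1
Step 5: A = 328.1 t/(ha*yr)

328.1


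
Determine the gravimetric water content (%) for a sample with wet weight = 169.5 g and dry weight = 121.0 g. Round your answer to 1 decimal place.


Step 1: Water mass = wet - dry = 169.5 - 121.0 = 48.5 g
Step 2: w = 100 * water mass / dry mass
Step 3: w = 100 * 48.5 / 121.0 = 40.1%

40.1


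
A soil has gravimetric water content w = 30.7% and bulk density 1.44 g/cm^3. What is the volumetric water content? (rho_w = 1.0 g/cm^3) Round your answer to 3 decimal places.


Step 1: theta = (w / 100) * BD / rho_w
Step 2: theta = (30.7 / 100) * 1.44 / 1.0
Step 3: theta = 0.307 * 1.44
Step 4: theta = 0.442

0.442


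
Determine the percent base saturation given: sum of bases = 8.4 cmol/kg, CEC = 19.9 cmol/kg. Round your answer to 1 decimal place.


Step 1: BS = 100 * (sum of bases) / CEC
Step 2: BS = 100 * 8.4 / 19.9
Step 3: BS = 42.2%

42.2


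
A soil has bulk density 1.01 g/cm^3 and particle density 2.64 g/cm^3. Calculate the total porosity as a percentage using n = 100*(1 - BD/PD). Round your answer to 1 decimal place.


Step 1: Formula: n = 100 * (1 - BD / PD)
Step 2: n = 100 * (1 - 1.01 / 2.64)
Step 3: n = 100 * (1 - 0.38258)
Step 4: n = 61.7%

61.7


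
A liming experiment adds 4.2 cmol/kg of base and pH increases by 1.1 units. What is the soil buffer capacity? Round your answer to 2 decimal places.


Step 1: BC = change in base / change in pH
Step 2: BC = 4.2 / 1.1
Step 3: BC = 3.82 cmol/(kg*pH unit)

3.82


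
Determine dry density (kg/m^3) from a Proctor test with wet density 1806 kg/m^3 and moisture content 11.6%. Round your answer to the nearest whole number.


Step 1: Dry density = wet density / (1 + w/100)
Step 2: Dry density = 1806 / (1 + 11.6/100)
Step 3: Dry density = 1806 / 1.116
Step 4: Dry density = 1618 kg/m^3

1618


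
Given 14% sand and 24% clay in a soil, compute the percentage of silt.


Step 1: sand + silt + clay = 100%
Step 2: silt = 100 - sand - clay
Step 3: silt = 100 - 14 - 24
Step 4: silt = 62%

62


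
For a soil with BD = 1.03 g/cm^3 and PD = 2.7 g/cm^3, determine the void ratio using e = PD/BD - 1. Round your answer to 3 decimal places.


Step 1: e = PD / BD - 1
Step 2: e = 2.7 / 1.03 - 1
Step 3: e = 2.62136 - 1
Step 4: e = 1.621

1.621


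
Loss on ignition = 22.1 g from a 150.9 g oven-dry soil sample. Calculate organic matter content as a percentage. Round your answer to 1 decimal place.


Step 1: OM% = 100 * LOI / sample mass
Step 2: OM = 100 * 22.1 / 150.9
Step 3: OM = 14.6%

14.6


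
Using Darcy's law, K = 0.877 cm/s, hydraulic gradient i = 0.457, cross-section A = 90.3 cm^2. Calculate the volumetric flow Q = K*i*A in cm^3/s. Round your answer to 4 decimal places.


Step 1: Apply Darcy's law: Q = K * i * A
Step 2: Q = 0.877 * 0.457 * 90.3
Step 3: Q = 36.1912 cm^3/s

36.1912


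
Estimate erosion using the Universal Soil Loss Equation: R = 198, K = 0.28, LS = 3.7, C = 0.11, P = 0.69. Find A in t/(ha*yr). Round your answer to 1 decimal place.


Step 1: A = R * K * LS * C * P
Step 2: R * K = 198 * 0.28 = 55.44
Step 3: (R*K) * LS = 55.44 * 3.7 = 205.128
Step 4: * C * P = 205.128 * 0.11 * 0.69 = 15.6
Step 5: A = 15.6 t/(ha*yr)

15.6


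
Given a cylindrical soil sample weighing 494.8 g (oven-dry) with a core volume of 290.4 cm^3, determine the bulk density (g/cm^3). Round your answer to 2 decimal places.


Step 1: Identify the formula: BD = dry mass / volume
Step 2: Substitute values: BD = 494.8 / 290.4
Step 3: BD = 1.7 g/cm^3

1.7


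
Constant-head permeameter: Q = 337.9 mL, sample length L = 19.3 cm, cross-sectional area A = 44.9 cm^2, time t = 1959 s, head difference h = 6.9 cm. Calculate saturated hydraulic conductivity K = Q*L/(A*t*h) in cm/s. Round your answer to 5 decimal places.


Step 1: K = Q * L / (A * t * h)
Step 2: Numerator = 337.9 * 19.3 = 6521.47
Step 3: Denominator = 44.9 * 1959 * 6.9 = 606917.79
Step 4: K = 6521.47 / 606917.79 = 0.01075 cm/s

0.01075


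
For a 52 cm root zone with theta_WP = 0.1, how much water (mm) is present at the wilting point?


Step 1: Water (mm) = theta_WP * depth * 10
Step 2: Water = 0.1 * 52 * 10
Step 3: Water = 52.0 mm

52.0


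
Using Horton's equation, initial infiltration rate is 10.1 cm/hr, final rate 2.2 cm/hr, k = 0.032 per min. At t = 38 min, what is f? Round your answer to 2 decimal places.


Step 1: f = fc + (f0 - fc) * exp(-k * t)
Step 2: exp(-0.032 * 38) = 0.296413
Step 3: f = 2.2 + (10.1 - 2.2) * 0.296413
Step 4: f = 2.2 + 7.9 * 0.296413
Step 5: f = 4.54 cm/hr

4.54


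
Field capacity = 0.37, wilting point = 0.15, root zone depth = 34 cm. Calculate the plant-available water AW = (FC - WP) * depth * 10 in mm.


Step 1: Available water = (FC - WP) * depth * 10
Step 2: AW = (0.37 - 0.15) * 34 * 10
Step 3: AW = 0.22 * 34 * 10
Step 4: AW = 74.8 mm

74.8


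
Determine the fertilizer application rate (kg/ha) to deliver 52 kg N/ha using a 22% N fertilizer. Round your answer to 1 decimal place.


Step 1: Fertilizer rate = target N / (N content / 100)
Step 2: Rate = 52 / (22 / 100)
Step 3: Rate = 52 / 0.22
Step 4: Rate = 236.4 kg/ha

236.4


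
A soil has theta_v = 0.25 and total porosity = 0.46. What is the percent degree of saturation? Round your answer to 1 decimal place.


Step 1: S = 100 * theta_v / n
Step 2: S = 100 * 0.25 / 0.46
Step 3: S = 54.3%

54.3


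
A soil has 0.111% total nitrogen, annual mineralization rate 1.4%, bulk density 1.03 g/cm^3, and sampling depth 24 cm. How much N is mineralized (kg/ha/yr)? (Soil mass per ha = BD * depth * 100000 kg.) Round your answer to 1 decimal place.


Step 1: Soil mass per ha = BD * depth * 100000 = 1.03 * 24 * 100000 = 2472000 kg
Step 2: Total N pool = soil mass * N%/100 = 2472000 * 0.111/100 = 2743.92 kg/ha
Step 3: N mineralized = N pool * rate%/100 = 2743.92 * 1.4/100 = 38.4 kg/ha/yr

38.4


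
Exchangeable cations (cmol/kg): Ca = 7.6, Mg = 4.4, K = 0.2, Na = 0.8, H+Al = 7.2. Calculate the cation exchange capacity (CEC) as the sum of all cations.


Step 1: CEC = Ca + Mg + K + Na + (H+Al)
Step 2: CEC = 7.6 + 4.4 + 0.2 + 0.8 + 7.2
Step 3: CEC = 20.2 cmol/kg

20.2


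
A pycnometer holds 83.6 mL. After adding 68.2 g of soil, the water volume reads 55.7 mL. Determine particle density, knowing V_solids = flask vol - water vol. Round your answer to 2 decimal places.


Step 1: Volume of solids = flask volume - water volume with soil
Step 2: V_solids = 83.6 - 55.7 = 27.9 mL
Step 3: Particle density = mass / V_solids = 68.2 / 27.9 = 2.44 g/cm^3

2.44


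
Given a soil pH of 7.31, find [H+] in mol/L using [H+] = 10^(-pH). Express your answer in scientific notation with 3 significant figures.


Step 1: [H+] = 10^(-pH)
Step 2: [H+] = 10^(-7.31)
Step 3: [H+] = 4.90e-08 mol/L

4.90e-08


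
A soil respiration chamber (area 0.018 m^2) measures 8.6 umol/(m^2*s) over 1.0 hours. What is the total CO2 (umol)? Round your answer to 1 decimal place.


Step 1: Convert time to seconds: 1.0 hr * 3600 = 3600.0 s
Step 2: Total = flux * area * time_s
Step 3: Total = 8.6 * 0.018 * 3600.0
Step 4: Total = 557.3 umol

557.3


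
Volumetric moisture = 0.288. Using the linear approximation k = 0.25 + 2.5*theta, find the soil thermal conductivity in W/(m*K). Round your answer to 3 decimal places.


Step 1: k = 0.25 + 2.5 * theta
Step 2: k = 0.25 + 2.5 * 0.288
Step 3: k = 0.25 + 0.72
Step 4: k = 0.97 W/(m*K)

0.97


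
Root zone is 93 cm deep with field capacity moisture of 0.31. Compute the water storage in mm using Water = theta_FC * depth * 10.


Step 1: Water (mm) = theta_FC * depth (cm) * 10
Step 2: Water = 0.31 * 93 * 10
Step 3: Water = 288.3 mm

288.3


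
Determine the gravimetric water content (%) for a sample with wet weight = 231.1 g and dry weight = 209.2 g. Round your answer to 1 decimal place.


Step 1: Water mass = wet - dry = 231.1 - 209.2 = 21.9 g
Step 2: w = 100 * water mass / dry mass
Step 3: w = 100 * 21.9 / 209.2 = 10.5%

10.5


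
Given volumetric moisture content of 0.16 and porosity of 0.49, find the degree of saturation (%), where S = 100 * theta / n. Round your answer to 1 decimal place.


Step 1: S = 100 * theta_v / n
Step 2: S = 100 * 0.16 / 0.49
Step 3: S = 32.7%

32.7


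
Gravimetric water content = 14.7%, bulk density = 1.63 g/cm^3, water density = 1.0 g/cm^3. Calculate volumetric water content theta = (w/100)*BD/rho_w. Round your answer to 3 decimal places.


Step 1: theta = (w / 100) * BD / rho_w
Step 2: theta = (14.7 / 100) * 1.63 / 1.0
Step 3: theta = 0.147 * 1.63
Step 4: theta = 0.24

0.24


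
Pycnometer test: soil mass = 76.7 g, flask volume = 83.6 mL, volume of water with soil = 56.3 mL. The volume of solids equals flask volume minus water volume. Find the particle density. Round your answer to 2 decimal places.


Step 1: Volume of solids = flask volume - water volume with soil
Step 2: V_solids = 83.6 - 56.3 = 27.3 mL
Step 3: Particle density = mass / V_solids = 76.7 / 27.3 = 2.81 g/cm^3

2.81


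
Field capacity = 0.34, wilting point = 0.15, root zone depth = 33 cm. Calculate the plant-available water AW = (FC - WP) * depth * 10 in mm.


Step 1: Available water = (FC - WP) * depth * 10
Step 2: AW = (0.34 - 0.15) * 33 * 10
Step 3: AW = 0.19 * 33 * 10
Step 4: AW = 62.7 mm

62.7


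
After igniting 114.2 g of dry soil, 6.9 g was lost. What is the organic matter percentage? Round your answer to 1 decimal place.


Step 1: OM% = 100 * LOI / sample mass
Step 2: OM = 100 * 6.9 / 114.2
Step 3: OM = 6.0%

6.0


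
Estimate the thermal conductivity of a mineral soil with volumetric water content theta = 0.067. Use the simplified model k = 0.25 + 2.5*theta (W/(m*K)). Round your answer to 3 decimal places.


Step 1: k = 0.25 + 2.5 * theta
Step 2: k = 0.25 + 2.5 * 0.067
Step 3: k = 0.25 + 0.168
Step 4: k = 0.418 W/(m*K)

0.418


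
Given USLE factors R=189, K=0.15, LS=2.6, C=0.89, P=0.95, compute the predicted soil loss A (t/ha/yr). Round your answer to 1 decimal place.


Step 1: A = R * K * LS * C * P
Step 2: R * K = 189 * 0.15 = 28.35
Step 3: (R*K) * LS = 28.35 * 2.6 = 73.71
Step 4: * C * P = 73.71 * 0.89 * 0.95 = 62.3
Step 5: A = 62.3 t/(ha*yr)

62.3


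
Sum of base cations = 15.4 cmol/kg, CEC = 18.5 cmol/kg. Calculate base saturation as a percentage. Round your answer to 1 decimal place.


Step 1: BS = 100 * (sum of bases) / CEC
Step 2: BS = 100 * 15.4 / 18.5
Step 3: BS = 83.2%

83.2
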